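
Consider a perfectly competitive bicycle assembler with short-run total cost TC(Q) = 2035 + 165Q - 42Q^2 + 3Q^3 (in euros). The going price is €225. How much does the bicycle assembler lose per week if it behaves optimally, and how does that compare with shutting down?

AVC = 165 - 42Q + 3Q^2; min AVC = €18 at Q = 7. Since P = €225 ≥ min AVC, the firm produces.
With MC = 165 - 84Q + 9Q^2, P = MC on the upward-sloping part at Q* = 10.
TR = 225·10 = 2250. TC = 2035 + 450 = 2485. Profit = 2250 − 2485 = -€235.
That loss of €235 beats the €2035 the firm would lose by shutting down; producing recovers €1800 of fixed cost.

Profit = -€235 at Q = 10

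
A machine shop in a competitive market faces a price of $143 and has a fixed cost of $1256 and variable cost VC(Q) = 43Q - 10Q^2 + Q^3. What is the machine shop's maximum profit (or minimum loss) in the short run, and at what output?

AVC = 43 - 10Q + Q^2; min AVC = $18 at Q = 5. Since P = $143 ≥ min AVC, the firm produces.
MC = 43 - 20Q + 3Q^2. Setting P = MC and taking the root on the rising branch gives Q* = 10.
TR = 143·10 = 1430. TC = 1256 + 430 = 1686. Profit = 1430 − 1686 = -$256.
That loss of $256 beats the $1256 the firm would lose by shutting down; producing recovers $1000 of fixed cost.

Profit = -$256 at Q = 10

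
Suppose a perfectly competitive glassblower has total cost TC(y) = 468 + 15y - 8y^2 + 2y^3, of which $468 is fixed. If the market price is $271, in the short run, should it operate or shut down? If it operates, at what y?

Strip out fixed cost: VC = 15y - 8y^2 + 2y^3. Then AVC = 15 - 8y + 2y^2 and MC = 15 - 16y + 6y^2.
AVC is minimized where dAVC/dy = -8 + 4y = 0, at y = 2; min AVC = 15 - 8·2 + 2·2^2 = $7.
P = $271 exceeds min AVC = $7, so the firm stays open.
P = MC gives -256 - 16y + 6y^2 = 0, with roots -16/3 and 8. Take the larger (rising MC): y* = 8.
Check: AVC at y = 8 is $79 ≤ P, so revenue covers variable cost.
Profit = P·y − TC = 271·8 − 1100 = $1068.

Produce at y = 8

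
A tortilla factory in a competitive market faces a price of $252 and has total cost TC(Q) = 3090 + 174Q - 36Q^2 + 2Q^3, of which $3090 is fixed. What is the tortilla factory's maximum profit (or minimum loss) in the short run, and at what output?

Profit = -$386 at Q = 13

AVC = 174 - 36Q + 2Q^2 has its minimum $12 at Q = 9; price $252 clears that bar, so the firm operates.
MC = 174 - 72Q + 6Q^2. Setting P = MC and taking the root on the rising branch gives Q* = 13.
TR = 252·13 = 3276. TC = 3090 + 572 = 3662. Profit = 3276 − 3662 = -$386.
Shutting down would mean losing the fixed cost of $3090, so operating at a loss of $386 is better by $2704.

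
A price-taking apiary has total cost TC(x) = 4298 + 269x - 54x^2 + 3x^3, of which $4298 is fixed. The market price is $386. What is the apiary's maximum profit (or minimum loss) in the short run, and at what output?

AVC = 269 - 54x + 3x^2; min AVC = $26 at x = 9. Since P = $386 ≥ min AVC, the firm produces.
With MC = 269 - 108x + 9x^2, P = MC on the upward-sloping part at x* = 13.
TR = 386·13 = 5018. TC = 4298 + 962 = 5260. Profit = 5018 − 5260 = -$242.
By producing, the firm covers all variable cost plus $4056 of fixed cost; shutting down would lose the full $4298.

Profit = -$242 at x = 13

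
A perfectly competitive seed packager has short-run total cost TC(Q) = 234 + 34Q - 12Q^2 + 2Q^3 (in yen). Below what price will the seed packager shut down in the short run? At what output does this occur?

¥16 per unit, at Q = 3

The firm shuts down when price falls below the minimum of average variable cost. AVC = VC/Q = 34 - 12Q + 2Q^2.
At the minimum of AVC, MC = AVC. MC = 34 - 24Q + 6Q^2; setting MC = AVC gives 4Q^2 - 12Q = 0, so Q = 3. min AVC = 16.
For P < ¥16 the firm produces nothing.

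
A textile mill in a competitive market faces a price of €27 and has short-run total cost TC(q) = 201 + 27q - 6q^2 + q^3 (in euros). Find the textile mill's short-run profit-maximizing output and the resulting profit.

AVC = 27 - 6q + q^2 has its minimum €18 at q = 3; price €27 clears that bar, so the firm operates.
With MC = 27 - 12q + 3q^2, P = MC on the upward-sloping part at q* = 4.
TR = 27·4 = 108. TC = 201 + 76 = 277. Profit = 108 − 277 = -€169.
That loss of €169 beats the €201 the firm would lose by shutting down; producing recovers €32 of fixed cost.

Profit = -€169 at q = 4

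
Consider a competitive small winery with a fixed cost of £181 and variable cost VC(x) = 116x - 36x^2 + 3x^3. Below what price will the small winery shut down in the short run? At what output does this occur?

£8 per unit, at x = 6

The firm shuts down when price falls below the minimum of average variable cost. AVC = VC/x = 116 - 36x + 3x^2.
dAVC/dx = -36 + 6x = 0 gives x = 6. min AVC = 116 - 36·6 + 3·6^2 = 8.
For P < £8 the firm produces nothing.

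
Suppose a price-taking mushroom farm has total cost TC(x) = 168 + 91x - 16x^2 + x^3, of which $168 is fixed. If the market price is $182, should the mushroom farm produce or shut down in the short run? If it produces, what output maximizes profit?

Variable cost is VC = 91x - 16x^2 + x^3, so AVC = VC/x = 91 - 16x + x^2 and MC = dTC/dx = 91 - 32x + 3x^2.
The AVC parabola has its vertex at x = 16/2 = 8, where AVC = 91 - 16·8 + 8^2 = $27.
P = $182 exceeds min AVC = $27, so the firm stays open.
P = MC gives -91 - 32x + 3x^2 = 0, with roots -7/3 and 13. Take the larger (rising MC): x* = 13.
Check: AVC at x = 13 is $52 ≤ P, so revenue covers variable cost.
Profit = P·x − TC = 182·13 − 844 = $1522.

Produce at x = 13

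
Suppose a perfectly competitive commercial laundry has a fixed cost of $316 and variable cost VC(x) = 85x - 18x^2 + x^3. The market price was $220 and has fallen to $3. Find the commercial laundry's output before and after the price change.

MC = 85 - 36x + 3x^2; the shutdown threshold is min AVC = $4 (at x = 9).
At P = $220 ≥ min AVC, set P = MC on the rising branch: x = 15.
At P = $3 < min AVC = $4, price no longer covers variable cost at any output, so the firm shuts down: x = 0.

Output falls from 15 to 0 (the firm shuts down)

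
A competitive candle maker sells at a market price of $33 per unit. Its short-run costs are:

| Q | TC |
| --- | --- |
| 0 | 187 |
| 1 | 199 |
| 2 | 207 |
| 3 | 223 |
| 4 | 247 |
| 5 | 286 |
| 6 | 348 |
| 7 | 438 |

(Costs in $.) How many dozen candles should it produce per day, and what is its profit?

Q = 4; profit = -$115

Profit at each row (π = 33Q − TC): Q=0: -187; Q=1: -166; Q=2: -141; Q=3: -124; Q=4: -115; Q=5: -121; Q=6: -150; Q=7: -207.
Profit is maximized at Q = 4. AVC there is 60/4 = $15 ≤ P, so producing beats shutting down (which would give -$187).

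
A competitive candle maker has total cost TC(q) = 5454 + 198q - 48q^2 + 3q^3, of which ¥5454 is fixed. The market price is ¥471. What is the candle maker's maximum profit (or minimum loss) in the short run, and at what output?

AVC = 198 - 48q + 3q^2 has its minimum ¥6 at q = 8; price ¥471 clears that bar, so the firm operates.
With MC = 198 - 96q + 9q^2, P = MC on the upward-sloping part at q* = 13.
TR = 471·13 = 6123. TC = 5454 + 1053 = 6507. Profit = 6123 − 6507 = -¥384.
That loss of ¥384 beats the ¥5454 the firm would lose by shutting down; producing recovers ¥5070 of fixed cost.

Profit = -¥384 at q = 13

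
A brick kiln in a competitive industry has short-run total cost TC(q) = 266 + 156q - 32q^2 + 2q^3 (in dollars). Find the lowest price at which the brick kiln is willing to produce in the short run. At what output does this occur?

Short-run supply begins at min AVC. From VC = 156q - 32q^2 + 2q^3, AVC = 156 - 32q + 2q^2.
dAVC/dq = -32 + 4q = 0 gives q = 8. min AVC = 156 - 32·8 + 2·8^2 = 28.
The firm shuts down for any P below $28.

$28 per unit, at q = 8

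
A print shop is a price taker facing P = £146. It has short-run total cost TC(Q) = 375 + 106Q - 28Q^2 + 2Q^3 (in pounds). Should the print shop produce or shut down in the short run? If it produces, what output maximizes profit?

From TC, MC = TC'(Q) = 106 - 56Q + 6Q^2 and AVC = VC/Q = 106 - 28Q + 2Q^2.
AVC is minimized where dAVC/dQ = -28 + 4Q = 0, at Q = 7; min AVC = 106 - 28·7 + 2·7^2 = £8.
Because £146 ≥ £8, revenue can cover variable cost; the firm operates.
Solving P = MC: -40 - 56Q + 6Q^2 = 0 ⇒ Q = -2/3 or 10. On the upward-sloping branch, Q* = 10.
Check: AVC at Q = 10 is £26 ≤ P, so revenue covers variable cost.
Profit = P·Q − TC = 146·10 − 635 = £825.

Produce at Q = 10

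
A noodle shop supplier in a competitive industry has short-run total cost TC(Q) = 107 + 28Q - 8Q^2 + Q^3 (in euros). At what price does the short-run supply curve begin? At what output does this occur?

€12 per unit, at Q = 4

Short-run supply begins at min AVC. From VC = 28Q - 8Q^2 + Q^3, AVC = 28 - 8Q + Q^2.
dAVC/dQ = -8 + 2Q = 0 gives Q = 4. min AVC = 28 - 8·4 + 4^2 = 12.
So the shutdown price is €12.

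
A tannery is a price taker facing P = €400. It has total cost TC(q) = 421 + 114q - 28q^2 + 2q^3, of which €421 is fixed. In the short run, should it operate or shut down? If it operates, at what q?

From TC, MC = TC'(q) = 114 - 56q + 6q^2 and AVC = VC/q = 114 - 28q + 2q^2.
AVC hits its minimum where MC = AVC, at q = 7, giving min AVC = 114 - 28·7 + 2·7^2 = €16.
P = €400 exceeds min AVC = €16, so the firm stays open.
P = MC gives -286 - 56q + 6q^2 = 0, with roots -11/3 and 13. Take the larger (rising MC): q* = 13.
Check: AVC at q = 13 is €88 ≤ P, so revenue covers variable cost.
Profit = P·q − TC = 400·13 − 1565 = €3635.

Produce at q = 13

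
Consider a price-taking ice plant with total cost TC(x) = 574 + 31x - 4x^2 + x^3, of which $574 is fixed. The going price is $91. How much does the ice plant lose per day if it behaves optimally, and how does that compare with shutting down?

Profit = -$286 at x = 6

AVC = 31 - 4x + x^2 has its minimum $27 at x = 2; price $91 clears that bar, so the firm operates.
With MC = 31 - 8x + 3x^2, P = MC on the upward-sloping part at x* = 6.
TR = 91·6 = 546. TC = 574 + 258 = 832. Profit = 546 − 832 = -$286.
Shutting down would mean losing the fixed cost of $574, so operating at a loss of $286 is better by $288.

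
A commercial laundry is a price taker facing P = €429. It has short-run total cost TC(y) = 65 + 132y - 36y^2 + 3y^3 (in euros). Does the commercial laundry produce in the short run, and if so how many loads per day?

Variable cost is VC = 132y - 36y^2 + 3y^3, so AVC = VC/y = 132 - 36y + 3y^2 and MC = dTC/dy = 132 - 72y + 9y^2.
The AVC parabola has its vertex at y = 36/6 = 6, where AVC = 132 - 36·6 + 3·6^2 = €24.
Because €429 ≥ €24, revenue can cover variable cost; the firm operates.
Set P = MC: 429 = 132 - 72y + 9y^2 → -297 - 72y + 9y^2 = 0. The roots are y = -3 and y = 11; the profit-maximizing output is on the rising part of MC, so y* = 11.
Check: AVC at y = 11 is €99 ≤ P, so revenue covers variable cost.
Profit = P·y − TC = 429·11 − 1154 = €3565.

Produce at y = 11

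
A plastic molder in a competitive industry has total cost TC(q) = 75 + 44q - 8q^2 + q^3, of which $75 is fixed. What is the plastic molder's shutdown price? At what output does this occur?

$28 per unit, at q = 4

The firm shuts down when price falls below the minimum of average variable cost. AVC = VC/q = 44 - 8q + q^2.
dAVC/dq = -8 + 2q = 0 gives q = 4. min AVC = 44 - 8·4 + 4^2 = 28.
The firm shuts down for any P below $28.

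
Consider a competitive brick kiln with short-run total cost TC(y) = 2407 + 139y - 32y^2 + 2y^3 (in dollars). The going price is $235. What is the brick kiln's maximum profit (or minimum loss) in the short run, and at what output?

AVC = 139 - 32y + 2y^2; min AVC = $11 at y = 8. Since P = $235 ≥ min AVC, the firm produces.
With MC = 139 - 64y + 6y^2, P = MC on the upward-sloping part at y* = 12.
TR = 235·12 = 2820. TC = 2407 + 516 = 2923. Profit = 2820 − 2923 = -$103.
By producing, the firm covers all variable cost plus $2304 of fixed cost; shutting down would lose the full $2407.

Profit = -$103 at y = 12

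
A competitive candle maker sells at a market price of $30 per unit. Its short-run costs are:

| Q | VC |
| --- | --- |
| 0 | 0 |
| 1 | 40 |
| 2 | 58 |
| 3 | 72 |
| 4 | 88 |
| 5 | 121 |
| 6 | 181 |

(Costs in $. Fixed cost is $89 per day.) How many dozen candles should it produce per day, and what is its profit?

Profit at each row (π = 30Q − TC): Q=0: -89; Q=1: -99; Q=2: -87; Q=3: -71; Q=4: -57; Q=5: -60; Q=6: -90.
Profit is maximized at Q = 4. AVC there is 88/4 = $22 ≤ P, so producing beats shutting down (which would give -$89).

Q = 4; profit = -$57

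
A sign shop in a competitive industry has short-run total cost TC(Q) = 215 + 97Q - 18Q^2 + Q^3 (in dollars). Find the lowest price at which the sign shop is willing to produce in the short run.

$16 per unit

The firm shuts down when price falls below the minimum of average variable cost. AVC = VC/Q = 97 - 18Q + Q^2.
dAVC/dQ = -18 + 2Q = 0 gives Q = 9. min AVC = 97 - 18·9 + 9^2 = 16.
For P < $16 the firm produces nothing.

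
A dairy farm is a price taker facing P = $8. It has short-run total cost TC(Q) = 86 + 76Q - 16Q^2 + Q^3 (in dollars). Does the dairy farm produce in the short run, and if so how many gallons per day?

Shut down

Strip out fixed cost: VC = 76Q - 16Q^2 + Q^3. Then AVC = 76 - 16Q + Q^2 and MC = 76 - 32Q + 3Q^2.
The AVC parabola has its vertex at Q = 16/2 = 8, where AVC = 76 - 16·8 + 8^2 = $12.
P = $8 lies below min AVC = $12; no output level covers variable cost.
Best response: produce nothing and absorb the $86 fixed cost.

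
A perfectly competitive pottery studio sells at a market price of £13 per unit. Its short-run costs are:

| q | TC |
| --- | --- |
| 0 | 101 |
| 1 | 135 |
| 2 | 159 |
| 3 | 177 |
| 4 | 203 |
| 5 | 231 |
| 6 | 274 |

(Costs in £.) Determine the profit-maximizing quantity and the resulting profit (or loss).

Profit at each row (π = 13q − TC): q=0: -101; q=1: -122; q=2: -133; q=3: -138; q=4: -151; q=5: -166; q=6: -196.
Profit is highest at q = 0. Equivalently, the lowest AVC in the table is 76/3 ≈ £25.33 at q = 3, and P = £13 falls below it — price never covers variable cost, so the firm shuts down and loses only its fixed cost.

q = 0 (shut down); profit = -£101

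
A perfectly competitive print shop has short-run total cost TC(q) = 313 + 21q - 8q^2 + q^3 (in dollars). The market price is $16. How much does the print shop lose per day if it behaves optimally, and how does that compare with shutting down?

Profit = -$263 at q = 5

AVC = 21 - 8q + q^2 has its minimum $5 at q = 4; price $16 clears that bar, so the firm operates.
MC = 21 - 16q + 3q^2. Setting P = MC and taking the root on the rising branch gives q* = 5.
TR = 16·5 = 80. TC = 313 + 30 = 343. Profit = 80 − 343 = -$263.
Shutting down would mean losing the fixed cost of $313, so operating at a loss of $263 is better by $50.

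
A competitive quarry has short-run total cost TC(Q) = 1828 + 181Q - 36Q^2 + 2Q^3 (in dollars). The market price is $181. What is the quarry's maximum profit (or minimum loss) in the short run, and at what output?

AVC = 181 - 36Q + 2Q^2; min AVC = $19 at Q = 9. Since P = $181 ≥ min AVC, the firm produces.
With MC = 181 - 72Q + 6Q^2, P = MC on the upward-sloping part at Q* = 12.
TR = 181·12 = 2172. TC = 1828 + 444 = 2272. Profit = 2172 − 2272 = -$100.
Shutting down would mean losing the fixed cost of $1828, so operating at a loss of $100 is better by $1728.

Profit = -$100 at Q = 12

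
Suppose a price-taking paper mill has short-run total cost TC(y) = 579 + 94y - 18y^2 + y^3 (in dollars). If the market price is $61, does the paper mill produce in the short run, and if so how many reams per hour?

Produce at y = 11

Strip out fixed cost: VC = 94y - 18y^2 + y^3. Then AVC = 94 - 18y + y^2 and MC = 94 - 36y + 3y^2.
The AVC parabola has its vertex at y = 18/2 = 9, where AVC = 94 - 18·9 + 9^2 = $13.
Since P = $61 ≥ min AVC = $13, price covers variable cost and the firm should produce.
Set P = MC: 61 = 94 - 36y + 3y^2 → 33 - 36y + 3y^2 = 0. The roots are y = 1 and y = 11; the profit-maximizing output is on the rising part of MC, so y* = 11.
Check: AVC at y = 11 is $17 ≤ P, so revenue covers variable cost.
Profit = P·y − TC = 61·11 − 766 = -$95, a loss, but smaller than the $579 fixed cost the firm would lose by shutting down.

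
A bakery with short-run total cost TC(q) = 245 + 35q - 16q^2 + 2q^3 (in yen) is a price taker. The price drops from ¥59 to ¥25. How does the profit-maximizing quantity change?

Output falls from 6 to 5

AVC = 35 - 16q + 2q^2, minimized at q = 4 where min AVC = ¥3. MC = 35 - 32q + 6q^2.
At P = ¥59 ≥ min AVC, set P = MC on the rising branch: q = 6.
At P = ¥25 ≥ min AVC, set P = MC: q = 5. The firm stays open but cuts output.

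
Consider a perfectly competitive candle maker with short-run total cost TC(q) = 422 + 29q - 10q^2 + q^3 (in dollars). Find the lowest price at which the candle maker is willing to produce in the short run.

The shutdown price is the minimum of AVC. VC = 29q - 10q^2 + q^3, so AVC = 29 - 10q + q^2.
At the minimum of AVC, MC = AVC. MC = 29 - 20q + 3q^2; setting MC = AVC gives 2q^2 - 10q = 0, so q = 5. min AVC = 4.
The firm shuts down for any P below $4.

$4 per unit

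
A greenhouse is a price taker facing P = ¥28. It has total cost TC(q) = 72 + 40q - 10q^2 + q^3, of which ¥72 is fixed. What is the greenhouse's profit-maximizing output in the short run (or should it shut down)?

Produce at q = 6

Strip out fixed cost: VC = 40q - 10q^2 + q^3. Then AVC = 40 - 10q + q^2 and MC = 40 - 20q + 3q^2.
AVC is minimized where dAVC/dq = -10 + 2q = 0, at q = 5; min AVC = 40 - 10·5 + 5^2 = ¥15.
Because ¥28 ≥ ¥15, revenue can cover variable cost; the firm operates.
P = MC gives 12 - 20q + 3q^2 = 0, with roots 2/3 and 6. Take the larger (rising MC): q* = 6.
Check: AVC at q = 6 is ¥16 ≤ P, so revenue covers variable cost.
Profit = P·q − TC = 28·6 − 168 = ¥0.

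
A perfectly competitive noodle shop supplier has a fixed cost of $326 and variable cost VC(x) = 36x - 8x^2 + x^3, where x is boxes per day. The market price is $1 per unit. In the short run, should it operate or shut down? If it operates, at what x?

Shut down

Variable cost is VC = 36x - 8x^2 + x^3, so AVC = VC/x = 36 - 8x + x^2 and MC = dTC/dx = 36 - 16x + 3x^2.
The AVC parabola has its vertex at x = 8/2 = 4, where AVC = 36 - 8·4 + 4^2 = $20.
Since P = $1 < min AVC = $20, price fails to cover variable cost at any output.
Best response: produce nothing and absorb the $326 fixed cost.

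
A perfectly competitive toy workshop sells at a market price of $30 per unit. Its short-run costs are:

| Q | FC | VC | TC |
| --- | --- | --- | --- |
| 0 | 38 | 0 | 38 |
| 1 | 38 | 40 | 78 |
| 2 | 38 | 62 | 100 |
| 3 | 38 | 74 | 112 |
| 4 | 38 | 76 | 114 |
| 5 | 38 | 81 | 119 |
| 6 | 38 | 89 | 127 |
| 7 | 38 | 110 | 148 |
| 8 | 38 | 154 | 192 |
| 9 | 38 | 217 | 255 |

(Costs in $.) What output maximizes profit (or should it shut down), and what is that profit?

Q = 7; profit = $62

Tabulate TR − TC: Q=0: -38; Q=1: -48; Q=2: -40; Q=3: -22; Q=4: 6; Q=5: 31; Q=6: 53; Q=7: 62; Q=8: 48; Q=9: 15.
Profit is maximized at Q = 7. AVC there is 110/7 = $15.71 ≤ P, so producing beats shutting down (which would give -$38).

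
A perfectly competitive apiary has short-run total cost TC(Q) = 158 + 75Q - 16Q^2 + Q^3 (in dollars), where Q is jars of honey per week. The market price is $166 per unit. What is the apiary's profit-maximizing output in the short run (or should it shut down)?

From TC, MC = TC'(Q) = 75 - 32Q + 3Q^2 and AVC = VC/Q = 75 - 16Q + Q^2.
AVC hits its minimum where MC = AVC, at Q = 8, giving min AVC = 75 - 16·8 + 8^2 = $11.
Since P = $166 ≥ min AVC = $11, price covers variable cost and the firm should produce.
Solving P = MC: -91 - 32Q + 3Q^2 = 0 ⇒ Q = -7/3 or 13. On the upward-sloping branch, Q* = 13.
Check: AVC at Q = 13 is $36 ≤ P, so revenue covers variable cost.
Profit = P·Q − TC = 166·13 − 626 = $1532.

Produce at Q = 13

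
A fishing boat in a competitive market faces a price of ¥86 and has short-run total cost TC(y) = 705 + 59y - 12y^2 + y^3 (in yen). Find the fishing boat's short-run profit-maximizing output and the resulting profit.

AVC = 59 - 12y + y^2; min AVC = ¥23 at y = 6. Since P = ¥86 ≥ min AVC, the firm produces.
With MC = 59 - 24y + 3y^2, P = MC on the upward-sloping part at y* = 9.
TR = 86·9 = 774. TC = 705 + 288 = 993. Profit = 774 − 993 = -¥219.
That loss of ¥219 beats the ¥705 the firm would lose by shutting down; producing recovers ¥486 of fixed cost.

Profit = -¥219 at y = 9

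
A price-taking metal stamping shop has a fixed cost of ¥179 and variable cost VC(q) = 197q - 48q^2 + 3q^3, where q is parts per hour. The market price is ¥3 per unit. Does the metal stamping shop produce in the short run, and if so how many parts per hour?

Shut down

Strip out fixed cost: VC = 197q - 48q^2 + 3q^3. Then AVC = 197 - 48q + 3q^2 and MC = 197 - 96q + 9q^2.
AVC is minimized where dAVC/dq = -48 + 6q = 0, at q = 8; min AVC = 197 - 48·8 + 3·8^2 = ¥5.
P = ¥3 lies below min AVC = ¥5; no output level covers variable cost.
Best response: produce nothing and absorb the ¥179 fixed cost.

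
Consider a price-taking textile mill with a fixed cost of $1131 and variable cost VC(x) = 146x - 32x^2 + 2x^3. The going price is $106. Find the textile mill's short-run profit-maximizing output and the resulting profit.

Profit = -$331 at x = 10

AVC = 146 - 32x + 2x^2; min AVC = $18 at x = 8. Since P = $106 ≥ min AVC, the firm produces.
With MC = 146 - 64x + 6x^2, P = MC on the upward-sloping part at x* = 10.
TR = 106·10 = 1060. TC = 1131 + 260 = 1391. Profit = 1060 − 1391 = -$331.
Shutting down would mean losing the fixed cost of $1131, so operating at a loss of $331 is better by $800.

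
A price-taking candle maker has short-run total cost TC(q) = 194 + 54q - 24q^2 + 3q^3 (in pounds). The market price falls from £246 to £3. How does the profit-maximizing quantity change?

AVC = 54 - 24q + 3q^2, minimized at q = 4 where min AVC = £6. MC = 54 - 48q + 9q^2.
With P = £246 above the shutdown price, P = MC gives q = 8.
At P = £3 < min AVC = £6, price no longer covers variable cost at any output, so the firm shuts down: q = 0.

Output falls from 8 to 0 (the firm shuts down)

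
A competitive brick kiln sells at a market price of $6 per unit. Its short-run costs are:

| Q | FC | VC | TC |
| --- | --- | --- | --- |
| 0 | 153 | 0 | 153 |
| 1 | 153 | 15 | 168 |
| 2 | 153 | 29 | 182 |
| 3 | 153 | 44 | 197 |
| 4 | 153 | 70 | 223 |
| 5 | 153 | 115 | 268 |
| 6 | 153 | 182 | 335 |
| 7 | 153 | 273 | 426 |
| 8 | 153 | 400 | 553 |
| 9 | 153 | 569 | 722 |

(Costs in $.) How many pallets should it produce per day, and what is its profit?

Q = 0 (shut down); profit = -$153

Compute π = P·Q − TC at each output: Q=0: -153; Q=1: -162; Q=2: -170; Q=3: -179; Q=4: -199; Q=5: -238; Q=6: -299; Q=7: -384; Q=8: -505; Q=9: -668.
Profit is highest at Q = 0. Equivalently, the lowest AVC in the table is 29/2 ≈ $14.50 at Q = 2, and P = $6 falls below it — price never covers variable cost, so the firm shuts down and loses only its fixed cost.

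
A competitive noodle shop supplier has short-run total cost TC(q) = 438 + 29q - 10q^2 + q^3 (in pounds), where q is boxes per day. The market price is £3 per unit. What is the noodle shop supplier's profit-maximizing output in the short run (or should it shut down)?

Variable cost is VC = 29q - 10q^2 + q^3, so AVC = VC/q = 29 - 10q + q^2 and MC = dTC/dq = 29 - 20q + 3q^2.
AVC hits its minimum where MC = AVC, at q = 5, giving min AVC = 29 - 10·5 + 5^2 = £4.
Since P = £3 < min AVC = £4, price fails to cover variable cost at any output.
Best response: produce nothing and absorb the £438 fixed cost.

Shut down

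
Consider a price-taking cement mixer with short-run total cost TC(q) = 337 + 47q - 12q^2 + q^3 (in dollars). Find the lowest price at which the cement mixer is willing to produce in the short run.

The firm shuts down when price falls below the minimum of average variable cost. AVC = VC/q = 47 - 12q + q^2.
dAVC/dq = -12 + 2q = 0 gives q = 6. min AVC = 47 - 12·6 + 6^2 = 11.
The firm shuts down for any P below $11.

$11 per unit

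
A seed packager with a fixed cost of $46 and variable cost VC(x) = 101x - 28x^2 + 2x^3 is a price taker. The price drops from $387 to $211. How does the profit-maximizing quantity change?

MC = 101 - 56x + 6x^2; the shutdown threshold is min AVC = $3 (at x = 7).
At P = $387 ≥ min AVC, set P = MC on the rising branch: x = 13.
At P = $211 ≥ min AVC, set P = MC: x = 11. The firm stays open but cuts output.

Output falls from 13 to 11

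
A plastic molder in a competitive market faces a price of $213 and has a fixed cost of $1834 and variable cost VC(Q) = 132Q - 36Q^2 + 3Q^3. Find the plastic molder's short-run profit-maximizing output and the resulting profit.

AVC = 132 - 36Q + 3Q^2; min AVC = $24 at Q = 6. Since P = $213 ≥ min AVC, the firm produces.
MC = 132 - 72Q + 9Q^2. Setting P = MC and taking the root on the rising branch gives Q* = 9.
TR = 213·9 = 1917. TC = 1834 + 459 = 2293. Profit = 1917 − 2293 = -$376.
That loss of $376 beats the $1834 the firm would lose by shutting down; producing recovers $1458 of fixed cost.

Profit = -$376 at Q = 9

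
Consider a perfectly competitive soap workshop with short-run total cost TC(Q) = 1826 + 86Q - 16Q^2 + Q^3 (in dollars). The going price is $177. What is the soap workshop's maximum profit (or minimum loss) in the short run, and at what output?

AVC = 86 - 16Q + Q^2 has its minimum $22 at Q = 8; price $177 clears that bar, so the firm operates.
With MC = 86 - 32Q + 3Q^2, P = MC on the upward-sloping part at Q* = 13.
TR = 177·13 = 2301. TC = 1826 + 611 = 2437. Profit = 2301 − 2437 = -$136.
Shutting down would mean losing the fixed cost of $1826, so operating at a loss of $136 is better by $1690.

Profit = -$136 at Q = 13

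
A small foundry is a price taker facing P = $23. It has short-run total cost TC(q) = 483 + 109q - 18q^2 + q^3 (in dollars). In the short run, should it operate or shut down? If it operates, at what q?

Variable cost is VC = 109q - 18q^2 + q^3, so AVC = VC/q = 109 - 18q + q^2 and MC = dTC/dq = 109 - 36q + 3q^2.
The AVC parabola has its vertex at q = 18/2 = 9, where AVC = 109 - 18·9 + 9^2 = $28.
Since P = $23 < min AVC = $28, price fails to cover variable cost at any output.
Shutting down limits the loss to fixed cost, $483.

Shut down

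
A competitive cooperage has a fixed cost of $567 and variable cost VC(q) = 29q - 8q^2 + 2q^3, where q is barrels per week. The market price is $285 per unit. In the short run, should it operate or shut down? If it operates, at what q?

Produce at q = 8

From TC, MC = TC'(q) = 29 - 16q + 6q^2 and AVC = VC/q = 29 - 8q + 2q^2.
The AVC parabola has its vertex at q = 8/4 = 2, where AVC = 29 - 8·2 + 2·2^2 = $21.
P = $285 exceeds min AVC = $21, so the firm stays open.
Set P = MC: 285 = 29 - 16q + 6q^2 → -256 - 16q + 6q^2 = 0. The roots are q = -16/3 and q = 8; the profit-maximizing output is on the rising part of MC, so q* = 8.
Check: AVC at q = 8 is $93 ≤ P, so revenue covers variable cost.
Profit = P·q − TC = 285·8 − 1311 = $969.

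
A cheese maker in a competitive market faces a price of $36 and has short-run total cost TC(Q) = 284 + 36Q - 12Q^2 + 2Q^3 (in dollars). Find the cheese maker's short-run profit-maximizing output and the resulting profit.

Profit = -$220 at Q = 4

AVC = 36 - 12Q + 2Q^2 has its minimum $18 at Q = 3; price $36 clears that bar, so the firm operates.
With MC = 36 - 24Q + 6Q^2, P = MC on the upward-sloping part at Q* = 4.
TR = 36·4 = 144. TC = 284 + 80 = 364. Profit = 144 − 364 = -$220.
That loss of $220 beats the $284 the firm would lose by shutting down; producing recovers $64 of fixed cost.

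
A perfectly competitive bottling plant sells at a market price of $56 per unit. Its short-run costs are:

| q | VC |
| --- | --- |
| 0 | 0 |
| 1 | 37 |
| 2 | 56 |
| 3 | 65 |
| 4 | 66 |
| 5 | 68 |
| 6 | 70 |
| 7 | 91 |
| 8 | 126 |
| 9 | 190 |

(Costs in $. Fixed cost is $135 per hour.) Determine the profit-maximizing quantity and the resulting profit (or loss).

Profit at each row (π = 56q − TC): q=0: -135; q=1: -116; q=2: -79; q=3: -32; q=4: 23; q=5: 77; q=6: 131; q=7: 166; q=8: 187; q=9: 179.
Profit is maximized at q = 8. AVC there is 126/8 = $15.75 ≤ P, so producing beats shutting down (which would give -$135).

q = 8; profit = $187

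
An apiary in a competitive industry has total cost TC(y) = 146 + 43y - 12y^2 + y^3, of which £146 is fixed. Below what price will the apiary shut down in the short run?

£7 per unit

Short-run supply begins at min AVC. From VC = 43y - 12y^2 + y^3, AVC = 43 - 12y + y^2.
At the minimum of AVC, MC = AVC. MC = 43 - 24y + 3y^2; setting MC = AVC gives 2y^2 - 12y = 0, so y = 6. min AVC = 7.
So the shutdown price is £7.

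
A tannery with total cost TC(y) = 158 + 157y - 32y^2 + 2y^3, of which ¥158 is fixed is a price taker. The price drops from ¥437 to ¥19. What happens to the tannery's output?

AVC = 157 - 32y + 2y^2, minimized at y = 8 where min AVC = ¥29. MC = 157 - 64y + 6y^2.
At P = ¥437 ≥ min AVC, set P = MC on the rising branch: y = 14.
At P = ¥19 < min AVC = ¥29, price no longer covers variable cost at any output, so the firm shuts down: y = 0.

Output falls from 14 to 0 (the firm shuts down)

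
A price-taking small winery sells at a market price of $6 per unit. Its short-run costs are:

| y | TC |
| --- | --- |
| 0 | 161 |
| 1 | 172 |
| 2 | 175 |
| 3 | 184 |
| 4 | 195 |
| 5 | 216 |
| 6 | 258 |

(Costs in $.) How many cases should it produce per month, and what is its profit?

y = 0 (shut down); profit = -$161

Profit at each row (π = 6y − TC): y=0: -161; y=1: -166; y=2: -163; y=3: -166; y=4: -171; y=5: -186; y=6: -222.
Profit is highest at y = 0. Equivalently, the lowest AVC in the table is 14/2 ≈ $7 at y = 2, and P = $6 falls below it — price never covers variable cost, so the firm shuts down and loses only its fixed cost.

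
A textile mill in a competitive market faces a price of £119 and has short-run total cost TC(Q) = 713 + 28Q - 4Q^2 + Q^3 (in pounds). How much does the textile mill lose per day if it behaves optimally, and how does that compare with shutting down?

AVC = 28 - 4Q + Q^2; min AVC = £24 at Q = 2. Since P = £119 ≥ min AVC, the firm produces.
MC = 28 - 8Q + 3Q^2. Setting P = MC and taking the root on the rising branch gives Q* = 7.
TR = 119·7 = 833. TC = 713 + 343 = 1056. Profit = 833 − 1056 = -£223.
That loss of £223 beats the £713 the firm would lose by shutting down; producing recovers £490 of fixed cost.

Profit = -£223 at Q = 7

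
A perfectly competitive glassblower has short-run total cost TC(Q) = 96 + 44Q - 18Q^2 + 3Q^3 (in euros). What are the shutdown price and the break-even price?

Shutdown price = €17; break-even price = €44

Shutdown price = min AVC. AVC = 44 - 18Q + 3Q^2, with vertex at Q = 3 and minimum €17.
ATC = 96/Q + 44 - 18Q + 3Q^2. Setting dATC/dQ = −96/Q^2 − 18 + 6Q = 0 gives Q = 4 (since 6·4^3 − 18·4^2 = 96).
min ATC = 96/4 + 44 − 18·4 + 3·4^2 = €44. That is the break-even price.
Between these two prices the firm operates at a loss; above €44 it earns a profit.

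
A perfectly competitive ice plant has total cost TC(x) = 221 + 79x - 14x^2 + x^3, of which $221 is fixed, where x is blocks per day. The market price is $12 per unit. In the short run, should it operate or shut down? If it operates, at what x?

Shut down

Strip out fixed cost: VC = 79x - 14x^2 + x^3. Then AVC = 79 - 14x + x^2 and MC = 79 - 28x + 3x^2.
AVC is minimized where dAVC/dx = -14 + 2x = 0, at x = 7; min AVC = 79 - 14·7 + 7^2 = $30.
Since P = $12 < min AVC = $30, price fails to cover variable cost at any output.
Best response: produce nothing and absorb the $221 fixed cost.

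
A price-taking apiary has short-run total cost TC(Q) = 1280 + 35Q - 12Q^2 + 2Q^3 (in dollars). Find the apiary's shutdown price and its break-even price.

Shutdown price = min AVC. AVC = 35 - 12Q + 2Q^2, with vertex at Q = 3 and minimum $17.
ATC = 1280/Q + 35 - 12Q + 2Q^2. Setting dATC/dQ = −1280/Q^2 − 12 + 4Q = 0 gives Q = 8 (since 4·8^3 − 12·8^2 = 1280).
min ATC = 1280/8 + 35 − 12·8 + 2·8^2 = $227. That is the break-even price.
Between these two prices the firm operates at a loss; above $227 it earns a profit.

Shutdown price = $17; break-even price = $227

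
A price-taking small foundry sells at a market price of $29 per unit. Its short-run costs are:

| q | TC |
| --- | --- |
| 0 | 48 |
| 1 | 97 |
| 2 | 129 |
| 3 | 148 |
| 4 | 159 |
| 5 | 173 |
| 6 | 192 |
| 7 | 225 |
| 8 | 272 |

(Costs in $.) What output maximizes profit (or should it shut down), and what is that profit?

q = 6; profit = -$18

Profit at each row (π = 29q − TC): q=0: -48; q=1: -68; q=2: -71; q=3: -61; q=4: -43; q=5: -28; q=6: -18; q=7: -22; q=8: -40.
Profit is maximized at q = 6. AVC there is 144/6 = $24 ≤ P, so producing beats shutting down (which would give -$48).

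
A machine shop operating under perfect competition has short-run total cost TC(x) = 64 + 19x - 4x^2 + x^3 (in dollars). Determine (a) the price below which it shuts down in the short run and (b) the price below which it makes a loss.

AVC = 19 - 4x + x^2; minimized at x = 2, giving min AVC = $15. That is the shutdown price.
ATC = 64/x + 19 - 4x + x^2. Setting dATC/dx = −64/x^2 − 4 + 2x = 0 gives x = 4 (since 2·4^3 − 4·4^2 = 64).
min ATC = 64/4 + 19 − 4·4 + 4^2 = $35. That is the break-even price.
Between these two prices the firm operates at a loss; above $35 it earns a profit.

Shutdown price = $15; break-even price = $35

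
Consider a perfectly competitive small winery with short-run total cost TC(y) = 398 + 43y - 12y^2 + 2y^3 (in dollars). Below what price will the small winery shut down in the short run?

The firm shuts down when price falls below the minimum of average variable cost. AVC = VC/y = 43 - 12y + 2y^2.
dAVC/dy = -12 + 4y = 0 gives y = 3. min AVC = 43 - 12·3 + 2·3^2 = 25.
For P < $25 the firm produces nothing.

$25 per unit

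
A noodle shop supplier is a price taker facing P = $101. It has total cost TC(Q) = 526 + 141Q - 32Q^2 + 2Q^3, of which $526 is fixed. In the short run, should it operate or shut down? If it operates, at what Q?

Produce at Q = 10

From TC, MC = TC'(Q) = 141 - 64Q + 6Q^2 and AVC = VC/Q = 141 - 32Q + 2Q^2.
AVC hits its minimum where MC = AVC, at Q = 8, giving min AVC = 141 - 32·8 + 2·8^2 = $13.
Since P = $101 ≥ min AVC = $13, price covers variable cost and the firm should produce.
Solving P = MC: 40 - 64Q + 6Q^2 = 0 ⇒ Q = 2/3 or 10. On the upward-sloping branch, Q* = 10.
Check: AVC at Q = 10 is $21 ≤ P, so revenue covers variable cost.
Profit = P·Q − TC = 101·10 − 736 = $274.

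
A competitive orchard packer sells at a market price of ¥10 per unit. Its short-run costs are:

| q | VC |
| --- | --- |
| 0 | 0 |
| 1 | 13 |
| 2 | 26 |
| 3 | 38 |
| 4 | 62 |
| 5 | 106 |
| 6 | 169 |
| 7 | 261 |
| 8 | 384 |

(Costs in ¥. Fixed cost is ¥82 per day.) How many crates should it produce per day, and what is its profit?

Compute π = P·q − TC at each output: q=0: -82; q=1: -85; q=2: -88; q=3: -90; q=4: -104; q=5: -138; q=6: -191; q=7: -273; q=8: -386.
Profit is highest at q = 0. Equivalently, the lowest AVC in the table is 38/3 ≈ ¥12.67 at q = 3, and P = ¥10 falls below it — price never covers variable cost, so the firm shuts down and loses only its fixed cost.

q = 0 (shut down); profit = -¥82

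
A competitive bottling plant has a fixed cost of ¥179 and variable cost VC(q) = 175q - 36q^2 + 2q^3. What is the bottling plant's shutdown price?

¥13 per unit

Short-run supply begins at min AVC. From VC = 175q - 36q^2 + 2q^3, AVC = 175 - 36q + 2q^2.
At the minimum of AVC, MC = AVC. MC = 175 - 72q + 6q^2; setting MC = AVC gives 4q^2 - 36q = 0, so q = 9. min AVC = 13.
So the shutdown price is ¥13.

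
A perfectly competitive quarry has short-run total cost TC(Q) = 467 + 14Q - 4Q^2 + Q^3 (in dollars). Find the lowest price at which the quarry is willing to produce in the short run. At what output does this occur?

The shutdown price is the minimum of AVC. VC = 14Q - 4Q^2 + Q^3, so AVC = 14 - 4Q + Q^2.
At the minimum of AVC, MC = AVC. MC = 14 - 8Q + 3Q^2; setting MC = AVC gives 2Q^2 - 4Q = 0, so Q = 2. min AVC = 10.
The firm shuts down for any P below $10.

$10 per unit, at Q = 2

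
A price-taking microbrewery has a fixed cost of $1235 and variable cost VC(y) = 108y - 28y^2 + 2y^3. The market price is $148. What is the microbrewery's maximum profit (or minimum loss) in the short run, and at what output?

AVC = 108 - 28y + 2y^2 has its minimum $10 at y = 7; price $148 clears that bar, so the firm operates.
With MC = 108 - 56y + 6y^2, P = MC on the upward-sloping part at y* = 10.
TR = 148·10 = 1480. TC = 1235 + 280 = 1515. Profit = 1480 − 1515 = -$35.
By producing, the firm covers all variable cost plus $1200 of fixed cost; shutting down would lose the full $1235.

Profit = -$35 at y = 10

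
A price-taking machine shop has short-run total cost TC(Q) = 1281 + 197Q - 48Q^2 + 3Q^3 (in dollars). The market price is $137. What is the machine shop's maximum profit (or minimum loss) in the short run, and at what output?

AVC = 197 - 48Q + 3Q^2; min AVC = $5 at Q = 8. Since P = $137 ≥ min AVC, the firm produces.
With MC = 197 - 96Q + 9Q^2, P = MC on the upward-sloping part at Q* = 10.
TR = 137·10 = 1370. TC = 1281 + 170 = 1451. Profit = 1370 − 1451 = -$81.
That loss of $81 beats the $1281 the firm would lose by shutting down; producing recovers $1200 of fixed cost.

Profit = -$81 at Q = 10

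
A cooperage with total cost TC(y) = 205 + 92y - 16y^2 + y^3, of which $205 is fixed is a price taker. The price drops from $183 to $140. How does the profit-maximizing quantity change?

Output falls from 13 to 12

AVC = 92 - 16y + y^2, minimized at y = 8 where min AVC = $28. MC = 92 - 32y + 3y^2.
With P = $183 above the shutdown price, P = MC gives y = 13.
At P = $140 ≥ min AVC, set P = MC: y = 12. The firm stays open but cuts output.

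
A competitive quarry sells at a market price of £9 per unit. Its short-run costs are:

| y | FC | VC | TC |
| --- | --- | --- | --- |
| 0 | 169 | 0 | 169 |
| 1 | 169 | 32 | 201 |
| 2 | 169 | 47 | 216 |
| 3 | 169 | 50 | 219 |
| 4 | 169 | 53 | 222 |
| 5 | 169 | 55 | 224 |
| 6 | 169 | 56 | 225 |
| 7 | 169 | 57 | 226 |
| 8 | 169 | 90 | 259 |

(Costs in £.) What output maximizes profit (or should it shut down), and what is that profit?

Compute π = P·y − TC at each output: y=0: -169; y=1: -192; y=2: -198; y=3: -192; y=4: -186; y=5: -179; y=6: -171; y=7: -163; y=8: -187.
Profit is maximized at y = 7. AVC there is 57/7 = £8.14 ≤ P, so producing beats shutting down (which would give -£169).

y = 7; profit = -£163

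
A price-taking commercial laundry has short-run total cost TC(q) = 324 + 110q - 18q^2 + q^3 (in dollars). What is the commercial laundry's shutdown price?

The firm shuts down when price falls below the minimum of average variable cost. AVC = VC/q = 110 - 18q + q^2.
dAVC/dq = -18 + 2q = 0 gives q = 9. min AVC = 110 - 18·9 + 9^2 = 29.
So the shutdown price is $29.

$29 per unit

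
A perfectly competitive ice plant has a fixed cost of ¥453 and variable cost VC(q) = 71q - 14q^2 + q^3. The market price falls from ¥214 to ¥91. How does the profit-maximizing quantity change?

MC = 71 - 28q + 3q^2; the shutdown threshold is min AVC = ¥22 (at q = 7).
At P = ¥214 ≥ min AVC, set P = MC on the rising branch: q = 13.
At P = ¥91 ≥ min AVC, set P = MC: q = 10. The firm stays open but cuts output.

Output falls from 13 to 10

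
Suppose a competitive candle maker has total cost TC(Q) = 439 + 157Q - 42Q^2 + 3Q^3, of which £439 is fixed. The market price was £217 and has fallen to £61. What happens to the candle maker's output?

AVC = 157 - 42Q + 3Q^2, minimized at Q = 7 where min AVC = £10. MC = 157 - 84Q + 9Q^2.
With P = £217 above the shutdown price, P = MC gives Q = 10.
At P = £61 ≥ min AVC, set P = MC: Q = 8. The firm stays open but cuts output.

Output falls from 10 to 8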